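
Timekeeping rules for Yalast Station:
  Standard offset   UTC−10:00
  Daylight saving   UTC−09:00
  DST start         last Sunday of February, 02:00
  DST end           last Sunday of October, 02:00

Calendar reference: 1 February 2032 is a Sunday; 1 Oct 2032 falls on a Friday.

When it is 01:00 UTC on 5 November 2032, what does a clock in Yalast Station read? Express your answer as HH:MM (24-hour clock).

1 February 2032 is a Sunday, so Sundays fall on 1, 8, 15, 22, 29; the last is February 29.
1 October 2032 is a Friday, so Sundays fall on 3, 10, 17, 24, 31; the last is October 31.
At the standard offset (UTC−10:00), 01:00 UTC − 10h = 15:00 Yalast Station standard time (rolling into the previous day, 4 November 2032).
The standard-time date in Yalast Station, 4 November 2032, is outside the daylight-saving period (29 February – 31 October), so Yalast Station is on standard time, UTC−10:00.
01:00 UTC − 10h = 15:00 local (rolling into the previous day, 4 November 2032).

15:00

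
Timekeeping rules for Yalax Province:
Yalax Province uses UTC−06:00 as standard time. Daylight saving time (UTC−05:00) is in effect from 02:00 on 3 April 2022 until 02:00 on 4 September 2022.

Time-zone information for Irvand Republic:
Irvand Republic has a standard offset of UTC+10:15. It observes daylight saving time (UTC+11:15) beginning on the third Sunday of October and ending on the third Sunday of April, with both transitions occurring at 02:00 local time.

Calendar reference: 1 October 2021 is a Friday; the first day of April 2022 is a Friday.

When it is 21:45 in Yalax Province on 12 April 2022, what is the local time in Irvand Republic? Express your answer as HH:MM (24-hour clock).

14:00

12 April 2022 falls between 3 April and 4 September, so daylight saving is in effect and Yalax Province is at UTC−05:00.
21:45 Yalax Province + 5h = 02:45 UTC (rolling into the next day, 13 April 2022).
1 October 2021 is a Friday, so the first Sunday is October 3 and the third is October 17.
1 April 2022 is a Friday, so the first Sunday is April 3 and the third is April 17.
At the standard offset (UTC+10:15), 02:45 UTC + 10h15m = 13:00 Irvand Republic standard time.
The standard-time date in Irvand Republic, 13 April 2022, lies within the daylight-saving period (17 October 2021 – 17 April 2022), so Irvand Republic is on daylight time, UTC+11:15.
02:45 UTC + 11h15m = 14:00 Irvand Republic.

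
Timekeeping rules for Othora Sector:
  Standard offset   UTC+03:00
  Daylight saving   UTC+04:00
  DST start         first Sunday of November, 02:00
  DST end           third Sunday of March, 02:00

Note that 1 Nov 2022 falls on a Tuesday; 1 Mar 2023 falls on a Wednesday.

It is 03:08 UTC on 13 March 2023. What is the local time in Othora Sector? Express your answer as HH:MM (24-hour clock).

07:08

1 November 2022 is a Tuesday, so the first Sunday is November 6.
1 March 2023 is a Wednesday, so the first Sunday is March 5 and the third is March 19.
At the standard offset (UTC+03:00), 03:08 UTC + 3h = 06:08 Othora Sector standard time.
Daylight saving runs 6 November 2022 – 19 March 2023; the standard-time date in Othora Sector, 13 March 2023, is inside that window, so Othora Sector is at UTC+04:00.
03:08 UTC + 4h = 07:08 local.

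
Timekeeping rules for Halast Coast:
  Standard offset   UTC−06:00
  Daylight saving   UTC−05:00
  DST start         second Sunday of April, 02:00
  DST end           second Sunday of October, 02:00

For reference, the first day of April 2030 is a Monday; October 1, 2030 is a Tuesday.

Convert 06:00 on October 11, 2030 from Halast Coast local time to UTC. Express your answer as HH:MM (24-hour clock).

1 April 2030 is a Monday, so the first Sunday is April 7 and the second is April 14.
1 October 2030 is a Tuesday, so the first Sunday is October 6 and the second is October 13.
October 11, 2030 lies within the daylight-saving period (14 April – 13 October), so Halast Coast is on daylight time, UTC−05:00.
06:00 local + 5h = 11:00 UTC.

11:00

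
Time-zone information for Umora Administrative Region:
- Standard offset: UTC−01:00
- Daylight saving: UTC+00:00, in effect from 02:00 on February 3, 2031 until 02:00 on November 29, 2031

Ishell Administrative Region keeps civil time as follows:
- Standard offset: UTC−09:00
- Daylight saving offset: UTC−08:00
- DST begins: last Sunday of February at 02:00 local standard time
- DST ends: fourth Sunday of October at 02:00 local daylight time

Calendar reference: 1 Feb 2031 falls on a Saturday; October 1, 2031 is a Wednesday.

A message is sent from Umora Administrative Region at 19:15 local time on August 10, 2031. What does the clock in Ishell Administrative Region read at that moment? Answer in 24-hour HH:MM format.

August 10, 2031 falls between 3 February and 29 November, so daylight saving is in effect and Umora Administrative Region is at UTC+00:00.
19:15 Umora Administrative Region − 0h = 19:15 UTC.
1 February 2031 is a Saturday, so Sundays fall on 2, 9, 16, 23; the last is February 23.
1 October 2031 is a Wednesday, so the first Sunday is October 5 and the fourth is October 26.
At the standard offset (UTC−09:00), 19:15 UTC − 9h = 10:15 Ishell Administrative Region standard time.
The standard-time date in Ishell Administrative Region, August 10, 2031, falls between 23 February and 26 October, so daylight saving is in effect and Ishell Administrative Region is at UTC−08:00.
19:15 UTC − 8h = 11:15 Ishell Administrative Region.

11:15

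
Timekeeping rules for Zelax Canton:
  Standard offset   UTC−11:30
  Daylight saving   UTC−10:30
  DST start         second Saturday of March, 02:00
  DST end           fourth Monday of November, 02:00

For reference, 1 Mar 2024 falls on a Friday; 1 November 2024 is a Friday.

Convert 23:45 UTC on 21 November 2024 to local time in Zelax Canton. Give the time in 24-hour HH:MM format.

1 March 2024 is a Friday, so the first Saturday is March 2 and the second is March 9.
1 November 2024 is a Friday, so the first Monday is November 4 and the fourth is November 25.
At the standard offset (UTC−11:30), 23:45 UTC − 11h30m = 12:15 Zelax Canton standard time.
The standard-time date in Zelax Canton, 21 November 2024, falls between 9 March and 25 November, so daylight saving is in effect and Zelax Canton is at UTC−10:30.
23:45 UTC − 10h30m = 13:15 local.

13:15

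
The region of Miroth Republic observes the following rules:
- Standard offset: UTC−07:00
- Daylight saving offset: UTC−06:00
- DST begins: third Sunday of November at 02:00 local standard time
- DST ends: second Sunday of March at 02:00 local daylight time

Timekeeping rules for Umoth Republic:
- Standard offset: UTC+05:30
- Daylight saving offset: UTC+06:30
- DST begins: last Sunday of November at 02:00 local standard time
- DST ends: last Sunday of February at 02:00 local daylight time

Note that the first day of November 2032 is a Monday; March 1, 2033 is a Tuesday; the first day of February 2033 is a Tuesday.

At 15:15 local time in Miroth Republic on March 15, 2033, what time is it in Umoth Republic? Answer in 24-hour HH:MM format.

1 November 2032 is a Monday, so the first Sunday is November 7 and the third is November 21.
1 March 2033 is a Tuesday, so the first Sunday is March 6 and the second is March 13.
March 15, 2033 is outside the daylight-saving period (21 November 2032 – 13 March 2033), so Miroth Republic is on standard time, UTC−07:00.
15:15 Miroth Republic + 7h = 22:15 UTC.
1 November 2032 is a Monday, so Sundays fall on 7, 14, 21, 28; the last is November 28.
1 February 2033 is a Tuesday, so Sundays fall on 6, 13, 20, 27; the last is February 27.
At the standard offset (UTC+05:30), 22:15 UTC + 5h30m = 03:45 Umoth Republic standard time (rolling into the next day, 16 March 2033).
Daylight saving runs 28 November 2032 – 27 February 2033; the standard-time date in Umoth Republic, March 16, 2033, is outside that window, so Umoth Republic is on standard time at UTC+05:30.
22:15 UTC + 5h30m = 03:45 Umoth Republic (rolling into the next day, 16 March 2033).

03:45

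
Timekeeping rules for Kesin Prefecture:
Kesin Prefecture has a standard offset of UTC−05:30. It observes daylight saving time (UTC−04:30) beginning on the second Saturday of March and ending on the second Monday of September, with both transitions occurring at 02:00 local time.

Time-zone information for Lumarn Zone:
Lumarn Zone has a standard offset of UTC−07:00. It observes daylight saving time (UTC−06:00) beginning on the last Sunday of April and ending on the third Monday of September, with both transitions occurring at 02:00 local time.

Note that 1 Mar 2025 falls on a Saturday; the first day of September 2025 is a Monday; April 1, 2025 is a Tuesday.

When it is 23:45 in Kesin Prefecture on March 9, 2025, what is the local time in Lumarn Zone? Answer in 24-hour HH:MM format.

1 March 2025 is a Saturday, so the first Saturday is March 1 and the second is March 8.
1 September 2025 is a Monday, so the first Monday is September 1 and the second is September 8.
March 9, 2025 lies within the daylight-saving period (8 March – 8 September), so Kesin Prefecture is on daylight time, UTC−04:30.
23:45 Kesin Prefecture + 4h30m = 04:15 UTC (rolling into the next day, 10 March 2025).
1 April 2025 is a Tuesday, so Sundays fall on 6, 13, 20, 27; the last is April 27.
1 September 2025 is a Monday, so the first Monday is September 1 and the third is September 15.
At the standard offset (UTC−07:00), 04:15 UTC − 7h = 21:15 Lumarn Zone standard time (rolling into the previous day, 9 March 2025).
The standard-time date in Lumarn Zone, March 9, 2025, is outside the daylight-saving period (27 April – 15 September), so Lumarn Zone is on standard time, UTC−07:00.
04:15 UTC − 7h = 21:15 Lumarn Zone (rolling into the previous day, 9 March 2025).

21:15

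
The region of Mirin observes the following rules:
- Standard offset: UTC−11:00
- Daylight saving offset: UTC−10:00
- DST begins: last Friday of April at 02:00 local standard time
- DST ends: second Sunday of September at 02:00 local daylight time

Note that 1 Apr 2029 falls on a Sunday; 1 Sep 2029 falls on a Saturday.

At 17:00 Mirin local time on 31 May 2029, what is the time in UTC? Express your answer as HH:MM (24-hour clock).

1 April 2029 is a Sunday, so Fridays fall on 6, 13, 20, 27; the last is April 27.
1 September 2029 is a Saturday, so the first Sunday is September 2 and the second is September 9.
31 May 2029 falls between 27 April and 9 September, so daylight saving is in effect and Mirin is at UTC−10:00.
17:00 local + 10h = 03:00 UTC (rolling into the next day, 1 June 2029).

03:00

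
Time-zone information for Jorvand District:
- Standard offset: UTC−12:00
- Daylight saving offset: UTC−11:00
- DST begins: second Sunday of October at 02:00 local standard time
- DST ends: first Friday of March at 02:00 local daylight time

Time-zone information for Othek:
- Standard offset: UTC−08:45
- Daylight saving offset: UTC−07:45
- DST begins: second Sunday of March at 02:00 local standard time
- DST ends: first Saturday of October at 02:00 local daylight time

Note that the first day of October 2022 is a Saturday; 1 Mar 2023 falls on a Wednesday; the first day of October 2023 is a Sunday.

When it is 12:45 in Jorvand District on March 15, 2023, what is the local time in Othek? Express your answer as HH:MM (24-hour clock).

17:00

1 October 2022 is a Saturday, so the first Sunday is October 2 and the second is October 9.
1 March 2023 is a Wednesday, so the first Friday is March 3.
March 15, 2023 is outside the daylight-saving period (9 October 2022 – 3 March 2023), so Jorvand District is on standard time, UTC−12:00.
12:45 Jorvand District + 12h = 00:45 UTC (rolling into the next day, 16 March 2023).
1 March 2023 is a Wednesday, so the first Sunday is March 5 and the second is March 12.
1 October 2023 is a Sunday, so the first Saturday is October 7.
At the standard offset (UTC−08:45), 00:45 UTC − 8h45m = 16:00 Othek standard time (rolling into the previous day, 15 March 2023).
Daylight saving runs 12 March – 7 October; the standard-time date in Othek, March 15, 2023, is inside that window, so Othek is at UTC−07:45.
00:45 UTC − 7h45m = 17:00 Othek (rolling into the previous day, 15 March 2023).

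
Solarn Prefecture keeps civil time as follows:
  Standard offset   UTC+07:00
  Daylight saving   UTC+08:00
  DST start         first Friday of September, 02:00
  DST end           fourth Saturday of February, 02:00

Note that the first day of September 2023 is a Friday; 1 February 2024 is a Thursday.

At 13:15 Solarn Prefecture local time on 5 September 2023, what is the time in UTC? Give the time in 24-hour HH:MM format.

05:15

1 September 2023 is a Friday, so the first Friday is September 1.
1 February 2024 is a Thursday, so the first Saturday is February 3 and the fourth is February 24.
5 September 2023 falls between 1 September 2023 and 24 February 2024, so daylight saving is in effect and Solarn Prefecture is at UTC+08:00.
13:15 local − 8h = 05:15 UTC.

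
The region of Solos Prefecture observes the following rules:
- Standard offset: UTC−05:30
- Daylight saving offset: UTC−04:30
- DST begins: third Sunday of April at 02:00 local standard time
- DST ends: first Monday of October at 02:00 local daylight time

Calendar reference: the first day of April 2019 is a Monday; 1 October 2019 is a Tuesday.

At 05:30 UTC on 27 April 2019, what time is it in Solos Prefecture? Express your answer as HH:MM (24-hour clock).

01:00

1 April 2019 is a Monday, so the first Sunday is April 7 and the third is April 21.
1 October 2019 is a Tuesday, so the first Monday is October 7.
At the standard offset (UTC−05:30), 05:30 UTC − 5h30m = 00:00 Solos Prefecture standard time.
The standard-time date in Solos Prefecture, 27 April 2019, lies within the daylight-saving period (21 April – 7 October), so Solos Prefecture is on daylight time, UTC−04:30.
05:30 UTC − 4h30m = 01:00 local.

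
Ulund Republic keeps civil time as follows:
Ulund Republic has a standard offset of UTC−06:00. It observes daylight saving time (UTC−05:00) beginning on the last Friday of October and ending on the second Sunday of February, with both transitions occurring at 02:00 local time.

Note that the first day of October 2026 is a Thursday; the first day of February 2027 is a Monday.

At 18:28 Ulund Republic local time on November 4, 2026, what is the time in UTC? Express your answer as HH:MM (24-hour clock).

23:28

1 October 2026 is a Thursday, so Fridays fall on 2, 9, 16, 23, 30; the last is October 30.
1 February 2027 is a Monday, so the first Sunday is February 7 and the second is February 14.
Daylight saving runs 30 October 2026 – 14 February 2027; November 4, 2026 is inside that window, so Ulund Republic is at UTC−05:00.
18:28 local + 5h = 23:28 UTC.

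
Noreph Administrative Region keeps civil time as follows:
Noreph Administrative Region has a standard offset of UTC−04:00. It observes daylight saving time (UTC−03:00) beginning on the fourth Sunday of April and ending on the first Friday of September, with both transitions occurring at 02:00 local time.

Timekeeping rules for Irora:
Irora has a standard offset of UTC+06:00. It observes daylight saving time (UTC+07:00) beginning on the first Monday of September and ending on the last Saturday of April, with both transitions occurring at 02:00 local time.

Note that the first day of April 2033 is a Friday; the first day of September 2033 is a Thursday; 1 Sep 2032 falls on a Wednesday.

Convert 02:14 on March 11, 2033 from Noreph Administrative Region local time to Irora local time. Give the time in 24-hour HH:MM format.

1 April 2033 is a Friday, so the first Sunday is April 3 and the fourth is April 24.
1 September 2033 is a Thursday, so the first Friday is September 2.
March 11, 2033 does not fall between 24 April and 2 September, so daylight saving is not in effect and Noreph Administrative Region is at UTC−04:00.
02:14 Noreph Administrative Region + 4h = 06:14 UTC.
1 September 2032 is a Wednesday, so the first Monday is September 6.
1 April 2033 is a Friday, so Saturdays fall on 2, 9, 16, 23, 30; the last is April 30.
At the standard offset (UTC+06:00), 06:14 UTC + 6h = 12:14 Irora standard time.
Daylight saving runs 6 September 2032 – 30 April 2033; the standard-time date in Irora, March 11, 2033, is inside that window, so Irora is at UTC+07:00.
06:14 UTC + 7h = 13:14 Irora.

13:14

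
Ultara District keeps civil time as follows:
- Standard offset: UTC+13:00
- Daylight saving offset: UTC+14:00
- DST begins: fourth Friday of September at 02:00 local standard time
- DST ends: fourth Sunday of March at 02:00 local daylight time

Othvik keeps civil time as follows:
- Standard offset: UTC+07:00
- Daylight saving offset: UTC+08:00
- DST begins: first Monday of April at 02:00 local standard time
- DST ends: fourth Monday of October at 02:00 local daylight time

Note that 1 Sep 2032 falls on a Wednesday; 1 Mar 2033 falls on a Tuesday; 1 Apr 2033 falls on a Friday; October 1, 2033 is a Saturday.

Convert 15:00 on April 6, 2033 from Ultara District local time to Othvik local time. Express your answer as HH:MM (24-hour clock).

1 September 2032 is a Wednesday, so the first Friday is September 3 and the fourth is September 24.
1 March 2033 is a Tuesday, so the first Sunday is March 6 and the fourth is March 27.
April 6, 2033 is outside the daylight-saving period (24 September 2032 – 27 March 2033), so Ultara District is on standard time, UTC+13:00.
15:00 Ultara District − 13h = 02:00 UTC.
1 April 2033 is a Friday, so the first Monday is April 4.
1 October 2033 is a Saturday, so the first Monday is October 3 and the fourth is October 24.
At the standard offset (UTC+07:00), 02:00 UTC + 7h = 09:00 Othvik standard time.
The standard-time date in Othvik, April 6, 2033, falls between 4 April and 24 October, so daylight saving is in effect and Othvik is at UTC+08:00.
02:00 UTC + 8h = 10:00 Othvik.

10:00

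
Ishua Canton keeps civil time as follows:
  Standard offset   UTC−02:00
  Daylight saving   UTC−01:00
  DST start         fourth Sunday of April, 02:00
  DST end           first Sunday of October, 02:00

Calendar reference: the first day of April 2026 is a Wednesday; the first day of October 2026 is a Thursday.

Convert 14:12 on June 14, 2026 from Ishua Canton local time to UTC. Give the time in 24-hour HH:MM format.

15:12

1 April 2026 is a Wednesday, so the first Sunday is April 5 and the fourth is April 26.
1 October 2026 is a Thursday, so the first Sunday is October 4.
June 14, 2026 lies within the daylight-saving period (26 April – 4 October), so Ishua Canton is on daylight time, UTC−01:00.
14:12 local + 1h = 15:12 UTC.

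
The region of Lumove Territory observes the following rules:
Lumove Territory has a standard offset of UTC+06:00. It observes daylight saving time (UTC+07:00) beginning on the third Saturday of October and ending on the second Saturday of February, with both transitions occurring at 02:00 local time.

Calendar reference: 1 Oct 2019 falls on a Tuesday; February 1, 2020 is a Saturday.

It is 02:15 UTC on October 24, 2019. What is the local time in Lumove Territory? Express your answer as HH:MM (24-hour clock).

09:15

1 October 2019 is a Tuesday, so the first Saturday is October 5 and the third is October 19.
1 February 2020 is a Saturday, so the first Saturday is February 1 and the second is February 8.
At the standard offset (UTC+06:00), 02:15 UTC + 6h = 08:15 Lumove Territory standard time.
The standard-time date in Lumove Territory, October 24, 2019, falls between 19 October 2019 and 8 February 2020, so daylight saving is in effect and Lumove Territory is at UTC+07:00.
02:15 UTC + 7h = 09:15 local.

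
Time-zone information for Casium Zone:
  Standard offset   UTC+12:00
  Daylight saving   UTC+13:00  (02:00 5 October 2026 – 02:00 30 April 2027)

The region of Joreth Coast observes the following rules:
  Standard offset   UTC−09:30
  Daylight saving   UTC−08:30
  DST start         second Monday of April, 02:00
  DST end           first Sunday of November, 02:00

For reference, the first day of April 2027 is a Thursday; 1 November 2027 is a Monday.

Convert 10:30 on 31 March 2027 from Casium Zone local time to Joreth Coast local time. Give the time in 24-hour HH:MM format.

12:00

31 March 2027 falls between 5 October 2026 and 30 April 2027, so daylight saving is in effect and Casium Zone is at UTC+13:00.
10:30 Casium Zone − 13h = 21:30 UTC (rolling into the previous day, 30 March 2027).
1 April 2027 is a Thursday, so the first Monday is April 5 and the second is April 12.
1 November 2027 is a Monday, so the first Sunday is November 7.
At the standard offset (UTC−09:30), 21:30 UTC − 9h30m = 12:00 Joreth Coast standard time.
The standard-time date in Joreth Coast, 30 March 2027, is outside the daylight-saving period (12 April – 7 November), so Joreth Coast is on standard time, UTC−09:30.
21:30 UTC − 9h30m = 12:00 Joreth Coast.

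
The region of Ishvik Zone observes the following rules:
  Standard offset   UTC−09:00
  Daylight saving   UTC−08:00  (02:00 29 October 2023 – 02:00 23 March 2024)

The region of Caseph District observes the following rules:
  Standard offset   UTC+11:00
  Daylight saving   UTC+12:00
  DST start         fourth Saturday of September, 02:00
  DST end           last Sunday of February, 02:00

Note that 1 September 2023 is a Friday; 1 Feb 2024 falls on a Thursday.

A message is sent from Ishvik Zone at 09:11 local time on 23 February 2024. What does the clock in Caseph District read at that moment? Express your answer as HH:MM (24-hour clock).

05:11

Daylight saving runs 29 October 2023 – 23 March 2024; 23 February 2024 is inside that window, so Ishvik Zone is at UTC−08:00.
09:11 Ishvik Zone + 8h = 17:11 UTC.
1 September 2023 is a Friday, so the first Saturday is September 2 and the fourth is September 23.
1 February 2024 is a Thursday, so Sundays fall on 4, 11, 18, 25; the last is February 25.
At the standard offset (UTC+11:00), 17:11 UTC + 11h = 04:11 Caseph District standard time (rolling into the next day, 24 February 2024).
Daylight saving runs 23 September 2023 – 25 February 2024; the standard-time date in Caseph District, 24 February 2024, is inside that window, so Caseph District is at UTC+12:00.
17:11 UTC + 12h = 05:11 Caseph District (rolling into the next day, 24 February 2024).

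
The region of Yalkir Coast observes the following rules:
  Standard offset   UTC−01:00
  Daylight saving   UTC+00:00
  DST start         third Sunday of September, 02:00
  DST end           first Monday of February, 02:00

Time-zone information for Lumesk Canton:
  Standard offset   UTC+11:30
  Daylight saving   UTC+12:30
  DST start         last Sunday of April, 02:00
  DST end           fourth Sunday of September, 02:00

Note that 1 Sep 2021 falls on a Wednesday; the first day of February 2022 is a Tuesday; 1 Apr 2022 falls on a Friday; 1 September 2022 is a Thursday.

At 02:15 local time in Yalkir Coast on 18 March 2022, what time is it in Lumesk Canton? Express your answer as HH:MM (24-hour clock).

14:45

1 September 2021 is a Wednesday, so the first Sunday is September 5 and the third is September 19.
1 February 2022 is a Tuesday, so the first Monday is February 7.
Daylight saving runs 19 September 2021 – 7 February 2022; 18 March 2022 is outside that window, so Yalkir Coast is on standard time at UTC−01:00.
02:15 Yalkir Coast + 1h = 03:15 UTC.
1 April 2022 is a Friday, so Sundays fall on 3, 10, 17, 24; the last is April 24.
1 September 2022 is a Thursday, so the first Sunday is September 4 and the fourth is September 25.
At the standard offset (UTC+11:30), 03:15 UTC + 11h30m = 14:45 Lumesk Canton standard time.
Daylight saving runs 24 April – 25 September; the standard-time date in Lumesk Canton, 18 March 2022, is outside that window, so Lumesk Canton is on standard time at UTC+11:30.
03:15 UTC + 11h30m = 14:45 Lumesk Canton.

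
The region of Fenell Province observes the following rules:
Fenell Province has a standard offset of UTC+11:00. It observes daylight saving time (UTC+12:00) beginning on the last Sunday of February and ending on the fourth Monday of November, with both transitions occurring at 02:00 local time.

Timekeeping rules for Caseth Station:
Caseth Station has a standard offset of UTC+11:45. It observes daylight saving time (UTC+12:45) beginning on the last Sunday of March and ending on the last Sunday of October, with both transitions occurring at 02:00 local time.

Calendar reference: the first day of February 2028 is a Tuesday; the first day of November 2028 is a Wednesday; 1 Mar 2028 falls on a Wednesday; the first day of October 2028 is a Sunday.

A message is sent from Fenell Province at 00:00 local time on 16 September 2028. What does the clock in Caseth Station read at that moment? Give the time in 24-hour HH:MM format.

00:45

1 February 2028 is a Tuesday, so Sundays fall on 6, 13, 20, 27; the last is February 27.
1 November 2028 is a Wednesday, so the first Monday is November 6 and the fourth is November 27.
16 September 2028 falls between 27 February and 27 November, so daylight saving is in effect and Fenell Province is at UTC+12:00.
00:00 Fenell Province − 12h = 12:00 UTC (rolling into the previous day, 15 September 2028).
1 March 2028 is a Wednesday, so Sundays fall on 5, 12, 19, 26; the last is March 26.
1 October 2028 is a Sunday, so Sundays fall on 1, 8, 15, 22, 29; the last is October 29.
At the standard offset (UTC+11:45), 12:00 UTC + 11h45m = 23:45 Caseth Station standard time.
The standard-time date in Caseth Station, 15 September 2028, falls between 26 March and 29 October, so daylight saving is in effect and Caseth Station is at UTC+12:45.
12:00 UTC + 12h45m = 00:45 Caseth Station (rolling into the next day, 16 September 2028).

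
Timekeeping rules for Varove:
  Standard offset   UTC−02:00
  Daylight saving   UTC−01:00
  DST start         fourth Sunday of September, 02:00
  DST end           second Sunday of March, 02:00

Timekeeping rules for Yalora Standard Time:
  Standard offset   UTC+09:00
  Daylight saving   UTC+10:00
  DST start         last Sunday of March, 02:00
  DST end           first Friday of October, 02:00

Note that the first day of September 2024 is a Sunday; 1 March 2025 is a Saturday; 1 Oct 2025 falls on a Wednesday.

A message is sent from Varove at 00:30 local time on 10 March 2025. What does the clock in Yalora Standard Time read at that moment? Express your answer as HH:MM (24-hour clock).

1 September 2024 is a Sunday, so the first Sunday is September 1 and the fourth is September 22.
1 March 2025 is a Saturday, so the first Sunday is March 2 and the second is March 9.
10 March 2025 is outside the daylight-saving period (22 September 2024 – 9 March 2025), so Varove is on standard time, UTC−02:00.
00:30 Varove + 2h = 02:30 UTC.
1 March 2025 is a Saturday, so Sundays fall on 2, 9, 16, 23, 30; the last is March 30.
1 October 2025 is a Wednesday, so the first Friday is October 3.
At the standard offset (UTC+09:00), 02:30 UTC + 9h = 11:30 Yalora Standard Time standard time.
The standard-time date in Yalora Standard Time, 10 March 2025, is outside the daylight-saving period (30 March – 3 October), so Yalora Standard Time is on standard time, UTC+09:00.
02:30 UTC + 9h = 11:30 Yalora Standard Time.

11:30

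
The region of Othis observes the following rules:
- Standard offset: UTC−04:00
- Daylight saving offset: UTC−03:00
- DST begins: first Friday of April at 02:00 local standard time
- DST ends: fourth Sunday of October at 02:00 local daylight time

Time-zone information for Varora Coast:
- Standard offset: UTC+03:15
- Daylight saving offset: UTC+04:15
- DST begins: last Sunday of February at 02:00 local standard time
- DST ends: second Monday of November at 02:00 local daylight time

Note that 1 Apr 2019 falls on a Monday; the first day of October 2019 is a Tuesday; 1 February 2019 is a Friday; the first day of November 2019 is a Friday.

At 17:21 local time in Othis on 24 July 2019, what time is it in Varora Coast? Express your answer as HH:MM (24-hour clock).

00:36

1 April 2019 is a Monday, so the first Friday is April 5.
1 October 2019 is a Tuesday, so the first Sunday is October 6 and the fourth is October 27.
24 July 2019 falls between 5 April and 27 October, so daylight saving is in effect and Othis is at UTC−03:00.
17:21 Othis + 3h = 20:21 UTC.
1 February 2019 is a Friday, so Sundays fall on 3, 10, 17, 24; the last is February 24.
1 November 2019 is a Friday, so the first Monday is November 4 and the second is November 11.
At the standard offset (UTC+03:15), 20:21 UTC + 3h15m = 23:36 Varora Coast standard time.
The standard-time date in Varora Coast, 24 July 2019, falls between 24 February and 11 November, so daylight saving is in effect and Varora Coast is at UTC+04:15.
20:21 UTC + 4h15m = 00:36 Varora Coast (rolling into the next day, 25 July 2019).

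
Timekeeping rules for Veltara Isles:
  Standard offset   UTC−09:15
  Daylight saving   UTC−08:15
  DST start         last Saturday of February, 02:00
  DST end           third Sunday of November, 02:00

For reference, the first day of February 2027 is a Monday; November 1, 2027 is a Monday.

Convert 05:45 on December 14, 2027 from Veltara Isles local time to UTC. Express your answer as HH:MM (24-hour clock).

1 February 2027 is a Monday, so Saturdays fall on 6, 13, 20, 27; the last is February 27.
1 November 2027 is a Monday, so the first Sunday is November 7 and the third is November 21.
December 14, 2027 is outside the daylight-saving period (27 February – 21 November), so Veltara Isles is on standard time, UTC−09:15.
05:45 local + 9h15m = 15:00 UTC.

15:00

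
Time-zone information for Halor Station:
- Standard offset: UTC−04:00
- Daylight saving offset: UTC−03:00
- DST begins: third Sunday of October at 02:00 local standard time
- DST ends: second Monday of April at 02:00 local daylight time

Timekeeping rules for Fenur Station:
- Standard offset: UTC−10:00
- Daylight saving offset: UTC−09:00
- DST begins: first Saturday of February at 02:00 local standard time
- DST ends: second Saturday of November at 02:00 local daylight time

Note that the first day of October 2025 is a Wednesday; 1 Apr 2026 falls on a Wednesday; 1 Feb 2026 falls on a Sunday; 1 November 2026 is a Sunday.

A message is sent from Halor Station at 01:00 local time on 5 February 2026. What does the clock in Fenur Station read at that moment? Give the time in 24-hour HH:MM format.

18:00

1 October 2025 is a Wednesday, so the first Sunday is October 5 and the third is October 19.
1 April 2026 is a Wednesday, so the first Monday is April 6 and the second is April 13.
5 February 2026 falls between 19 October 2025 and 13 April 2026, so daylight saving is in effect and Halor Station is at UTC−03:00.
01:00 Halor Station + 3h = 04:00 UTC.
1 February 2026 is a Sunday, so the first Saturday is February 7.
1 November 2026 is a Sunday, so the first Saturday is November 7 and the second is November 14.
At the standard offset (UTC−10:00), 04:00 UTC − 10h = 18:00 Fenur Station standard time (rolling into the previous day, 4 February 2026).
The standard-time date in Fenur Station, 4 February 2026, is outside the daylight-saving period (7 February – 14 November), so Fenur Station is on standard time, UTC−10:00.
04:00 UTC − 10h = 18:00 Fenur Station (rolling into the previous day, 4 February 2026).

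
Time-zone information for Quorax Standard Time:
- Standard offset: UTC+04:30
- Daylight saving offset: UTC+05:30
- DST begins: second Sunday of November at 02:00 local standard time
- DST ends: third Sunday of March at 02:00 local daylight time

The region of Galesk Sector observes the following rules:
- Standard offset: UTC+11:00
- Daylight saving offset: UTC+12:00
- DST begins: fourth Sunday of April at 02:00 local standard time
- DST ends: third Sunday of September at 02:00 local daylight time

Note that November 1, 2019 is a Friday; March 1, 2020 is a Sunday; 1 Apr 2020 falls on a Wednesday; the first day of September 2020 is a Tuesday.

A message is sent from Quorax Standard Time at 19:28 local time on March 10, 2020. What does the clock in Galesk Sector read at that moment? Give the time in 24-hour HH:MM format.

1 November 2019 is a Friday, so the first Sunday is November 3 and the second is November 10.
1 March 2020 is a Sunday, so the first Sunday is March 1 and the third is March 15.
Daylight saving runs 10 November 2019 – 15 March 2020; March 10, 2020 is inside that window, so Quorax Standard Time is at UTC+05:30.
19:28 Quorax Standard Time − 5h30m = 13:58 UTC.
1 April 2020 is a Wednesday, so the first Sunday is April 5 and the fourth is April 26.
1 September 2020 is a Tuesday, so the first Sunday is September 6 and the third is September 20.
At the standard offset (UTC+11:00), 13:58 UTC + 11h = 00:58 Galesk Sector standard time (rolling into the next day, 11 March 2020).
The standard-time date in Galesk Sector, March 11, 2020, does not fall between 26 April and 20 September, so daylight saving is not in effect and Galesk Sector is at UTC+11:00.
13:58 UTC + 11h = 00:58 Galesk Sector (rolling into the next day, 11 March 2020).

00:58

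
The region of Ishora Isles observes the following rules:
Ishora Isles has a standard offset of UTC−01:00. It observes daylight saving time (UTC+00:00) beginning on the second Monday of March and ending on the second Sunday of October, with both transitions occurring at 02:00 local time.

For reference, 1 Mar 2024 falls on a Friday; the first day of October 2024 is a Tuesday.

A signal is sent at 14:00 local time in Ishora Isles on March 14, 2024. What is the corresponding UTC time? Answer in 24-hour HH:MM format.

14:00

1 March 2024 is a Friday, so the first Monday is March 4 and the second is March 11.
1 October 2024 is a Tuesday, so the first Sunday is October 6 and the second is October 13.
Daylight saving runs 11 March – 13 October; March 14, 2024 is inside that window, so Ishora Isles is at UTC+00:00.
14:00 local − 0h = 14:00 UTC.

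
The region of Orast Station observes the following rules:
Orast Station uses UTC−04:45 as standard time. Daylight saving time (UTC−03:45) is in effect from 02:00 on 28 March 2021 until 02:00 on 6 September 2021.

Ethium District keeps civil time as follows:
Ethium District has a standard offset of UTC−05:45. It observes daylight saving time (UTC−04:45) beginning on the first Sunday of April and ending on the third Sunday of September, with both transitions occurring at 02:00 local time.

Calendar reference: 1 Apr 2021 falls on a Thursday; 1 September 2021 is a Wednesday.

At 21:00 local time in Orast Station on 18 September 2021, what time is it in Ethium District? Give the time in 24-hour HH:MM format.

Daylight saving runs 28 March – 6 September; 18 September 2021 is outside that window, so Orast Station is on standard time at UTC−04:45.
21:00 Orast Station + 4h45m = 01:45 UTC (rolling into the next day, 19 September 2021).
1 April 2021 is a Thursday, so the first Sunday is April 4.
1 September 2021 is a Wednesday, so the first Sunday is September 5 and the third is September 19.
At the standard offset (UTC−05:45), 01:45 UTC − 5h45m = 20:00 Ethium District standard time (rolling into the previous day, 18 September 2021).
The standard-time date in Ethium District, 18 September 2021, lies within the daylight-saving period (4 April – 19 September), so Ethium District is on daylight time, UTC−04:45.
01:45 UTC − 4h45m = 21:00 Ethium District (rolling into the previous day, 18 September 2021).

21:00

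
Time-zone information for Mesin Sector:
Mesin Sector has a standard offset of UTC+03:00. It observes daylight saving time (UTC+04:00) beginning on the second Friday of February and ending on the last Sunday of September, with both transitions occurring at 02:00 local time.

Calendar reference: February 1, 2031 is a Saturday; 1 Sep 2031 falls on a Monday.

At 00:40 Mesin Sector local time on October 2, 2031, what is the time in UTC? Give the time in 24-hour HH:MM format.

21:40

1 February 2031 is a Saturday, so the first Friday is February 7 and the second is February 14.
1 September 2031 is a Monday, so Sundays fall on 7, 14, 21, 28; the last is September 28.
October 2, 2031 is outside the daylight-saving period (14 February – 28 September), so Mesin Sector is on standard time, UTC+03:00.
00:40 local − 3h = 21:40 UTC (rolling into the previous day, 1 October 2031).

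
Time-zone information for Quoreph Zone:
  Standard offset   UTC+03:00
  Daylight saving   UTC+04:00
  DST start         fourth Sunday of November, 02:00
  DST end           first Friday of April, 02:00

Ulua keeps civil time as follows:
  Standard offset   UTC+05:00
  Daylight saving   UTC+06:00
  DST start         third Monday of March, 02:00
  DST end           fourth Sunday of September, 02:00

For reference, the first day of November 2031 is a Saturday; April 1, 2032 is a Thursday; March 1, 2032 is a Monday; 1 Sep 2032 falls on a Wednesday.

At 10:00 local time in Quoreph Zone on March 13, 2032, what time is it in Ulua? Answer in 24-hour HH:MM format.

1 November 2031 is a Saturday, so the first Sunday is November 2 and the fourth is November 23.
1 April 2032 is a Thursday, so the first Friday is April 2.
Daylight saving runs 23 November 2031 – 2 April 2032; March 13, 2032 is inside that window, so Quoreph Zone is at UTC+04:00.
10:00 Quoreph Zone − 4h = 06:00 UTC.
1 March 2032 is a Monday, so the first Monday is March 1 and the third is March 15.
1 September 2032 is a Wednesday, so the first Sunday is September 5 and the fourth is September 26.
At the standard offset (UTC+05:00), 06:00 UTC + 5h = 11:00 Ulua standard time.
The standard-time date in Ulua, March 13, 2032, is outside the daylight-saving period (15 March – 26 September), so Ulua is on standard time, UTC+05:00.
06:00 UTC + 5h = 11:00 Ulua.

11:00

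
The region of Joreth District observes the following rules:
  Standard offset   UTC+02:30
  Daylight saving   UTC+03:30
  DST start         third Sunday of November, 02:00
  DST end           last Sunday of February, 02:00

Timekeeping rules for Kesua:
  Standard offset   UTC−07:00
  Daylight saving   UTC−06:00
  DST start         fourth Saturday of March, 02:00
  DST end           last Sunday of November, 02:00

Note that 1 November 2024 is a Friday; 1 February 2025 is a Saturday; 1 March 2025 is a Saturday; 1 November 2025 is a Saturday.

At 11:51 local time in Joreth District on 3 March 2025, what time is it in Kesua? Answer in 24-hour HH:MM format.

02:21

1 November 2024 is a Friday, so the first Sunday is November 3 and the third is November 17.
1 February 2025 is a Saturday, so Sundays fall on 2, 9, 16, 23; the last is February 23.
3 March 2025 is outside the daylight-saving period (17 November 2024 – 23 February 2025), so Joreth District is on standard time, UTC+02:30.
11:51 Joreth District − 2h30m = 09:21 UTC.
1 March 2025 is a Saturday, so the first Saturday is March 1 and the fourth is March 22.
1 November 2025 is a Saturday, so Sundays fall on 2, 9, 16, 23, 30; the last is November 30.
At the standard offset (UTC−07:00), 09:21 UTC − 7h = 02:21 Kesua standard time.
The standard-time date in Kesua, 3 March 2025, does not fall between 22 March and 30 November, so daylight saving is not in effect and Kesua is at UTC−07:00.
09:21 UTC − 7h = 02:21 Kesua.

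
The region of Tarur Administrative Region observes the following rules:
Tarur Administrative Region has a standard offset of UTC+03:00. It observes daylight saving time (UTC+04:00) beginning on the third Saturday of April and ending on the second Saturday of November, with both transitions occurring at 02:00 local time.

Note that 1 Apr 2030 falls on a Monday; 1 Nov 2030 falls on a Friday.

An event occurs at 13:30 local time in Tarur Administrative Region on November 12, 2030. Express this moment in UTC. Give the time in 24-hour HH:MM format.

10:30

1 April 2030 is a Monday, so the first Saturday is April 6 and the third is April 20.
1 November 2030 is a Friday, so the first Saturday is November 2 and the second is November 9.
November 12, 2030 does not fall between 20 April and 9 November, so daylight saving is not in effect and Tarur Administrative Region is at UTC+03:00.
13:30 local − 3h = 10:30 UTC.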